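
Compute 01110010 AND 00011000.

AND: 1 only when both bits are 1
  01110010
& 00011000
----------
  00010000
Decimal: 114 & 24 = 16



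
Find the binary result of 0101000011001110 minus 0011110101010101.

Method 1 - Direct subtraction (column by column from the right: bit − bit − borrow-in; if negative, add 2 and borrow 1 from the next column):
borrow: 0111111011100010
        0101000011001110
-       0011110101010101
------------------------
        0001001101111001

Method 2 - Add two's complement:
Two's complement of 0011110101010101: invert → 1100001010101010, add 1 → 1100001010101011
  0101000011001110
+ 1100001010101011
------------------
 10001001101111001  (end carry out of the top bit = 1)
Discarding the end carry: 0001001101111001
Decimal check:
  0101000011001110 = 16384 + 4096 + 128 + 64 + 8 + 4 + 2 = 20686
  0011110101010101 = 8192 + 4096 + 2048 + 1024 + 256 + 64 + 16 + 4 + 1 = 15701
  20686 - 15701 = 4985, and 0001001101111001 = 4096 + 512 + 256 + 64 + 32 + 16 + 8 + 1 = 4985 ✓



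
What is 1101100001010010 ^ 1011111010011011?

XOR: 1 when bits differ
  1101100001010010
^ 1011111010011011
------------------
  0110011011001001
Decimal: 55378 ^ 48795 = 26313



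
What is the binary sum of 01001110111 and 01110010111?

Add column by column from the right: bit + bit + carry-in; write the sum mod 2, carry 1 when the sum is 2 or 3.
carry:  11111101110
        01001110111
+       01110010111
-------------------
       011000001110
(the carry out of the leftmost column, 0, becomes the leading bit)
Decimal check:
  01001110111 = 512 + 64 + 32 + 16 + 4 + 2 + 1 = 631
  01110010111 = 512 + 256 + 128 + 16 + 4 + 2 + 1 = 919
  631 + 919 = 1550, and 011000001110 = 1024 + 512 + 8 + 4 + 2 = 1550 ✓



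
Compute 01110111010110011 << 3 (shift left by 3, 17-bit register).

Original: 01110111010110011 (decimal 61107)
Shift left by 3 positions
Append 3 zeros on the right and drop the 3 high bits that overflow the 17-bit width
Result: 10111010110011000 (decimal 95640)
Equivalent: 61107 << 3 = 61107 × 2^3 = 488856, truncated to 17 bits = 95640



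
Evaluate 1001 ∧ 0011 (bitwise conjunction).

AND: 1 only when both bits are 1
  1001
& 0011
------
  0001
Decimal: 9 & 3 = 1



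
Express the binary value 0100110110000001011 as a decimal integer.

Sum of powers of 2 for each 1-bit:
2^0 + 2^1 + 2^3 + 2^10 + 2^11 + 2^13 + 2^14 + 2^17
= 1 + 2 + 8 + 1024 + 2048 + 8192 + 16384 + 131072
= 158731



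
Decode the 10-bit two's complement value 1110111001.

Binary: 1110111001
Sign bit: 1 (negative)
Invert: 0001000110
Add 1:  0001000111
Magnitude: 0001000111 = 64 + 4 + 2 + 1 = 71
Value: -71



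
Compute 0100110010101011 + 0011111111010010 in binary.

Add column by column from the right: bit + bit + carry-in; write the sum mod 2, carry 1 when the sum is 2 or 3.
carry:  1111111100000100
        0100110010101011
+       0011111111010010
------------------------
       01000110001111101
(the carry out of the leftmost column, 0, becomes the leading bit)
Decimal check:
  0100110010101011 = 16384 + 2048 + 1024 + 128 + 32 + 8 + 2 + 1 = 19627
  0011111111010010 = 8192 + 4096 + 2048 + 1024 + 512 + 256 + 128 + 64 + 16 + 2 = 16338
  19627 + 16338 = 35965, and 01000110001111101 = 32768 + 2048 + 1024 + 64 + 32 + 16 + 8 + 4 + 1 = 35965 ✓



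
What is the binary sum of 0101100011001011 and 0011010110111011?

Add column by column from the right: bit + bit + carry-in; write the sum mod 2, carry 1 when the sum is 2 or 3.
carry:  1110001111110110
        0101100011001011
+       0011010110111011
------------------------
       01000111010000110
(the carry out of the leftmost column, 0, becomes the leading bit)
Decimal check:
  0101100011001011 = 16384 + 4096 + 2048 + 128 + 64 + 8 + 2 + 1 = 22731
  0011010110111011 = 8192 + 4096 + 1024 + 256 + 128 + 32 + 16 + 8 + 2 + 1 = 13755
  22731 + 13755 = 36486, and 01000111010000110 = 32768 + 2048 + 1024 + 512 + 128 + 4 + 2 = 36486 ✓



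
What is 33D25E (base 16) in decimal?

Expand by place value (powers of 16):
Digit values: D = 13, E = 14
33D25E = 3 × 16^5 + 3 × 16^4 + 13 × 16^3 + 2 × 16^2 + 5 × 16^1 + 14 × 16^0
= 3 × 1048576 + 3 × 65536 + 13 × 4096 + 2 × 256 + 5 × 16 + 14 × 1
= 3145728 + 196608 + 53248 + 512 + 80 + 14
= 3396190



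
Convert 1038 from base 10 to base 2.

Using repeated division by 2:
1038 ÷ 2 = 519 remainder 0
519 ÷ 2 = 259 remainder 1
259 ÷ 2 = 129 remainder 1
129 ÷ 2 = 64 remainder 1
64 ÷ 2 = 32 remainder 0
32 ÷ 2 = 16 remainder 0
16 ÷ 2 = 8 remainder 0
8 ÷ 2 = 4 remainder 0
4 ÷ 2 = 2 remainder 0
2 ÷ 2 = 1 remainder 0
1 ÷ 2 = 0 remainder 1
Reading remainders bottom to top: 10000001110



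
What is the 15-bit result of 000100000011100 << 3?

Original: 000100000011100 (decimal 2076)
Shift left by 3 positions
Append 3 zeros on the right
Result: 100000011100000 (decimal 16608)
Equivalent: 2076 << 3 = 2076 × 2^3 = 16608



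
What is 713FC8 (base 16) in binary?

Convert each hex digit to 4 bits:
  7 = 0111
  1 = 0001
  3 = 0011
  F = 1111
  C = 1100
  8 = 1000
Concatenate: 011100010011111111001000



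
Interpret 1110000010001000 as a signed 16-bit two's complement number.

Binary: 1110000010001000
Sign bit: 1 (negative)
Invert: 0001111101110111
Add 1:  0001111101111000
Magnitude: 0001111101111000 = 4096 + 2048 + 1024 + 512 + 256 + 64 + 32 + 16 + 8 = 8056
Value: -8056



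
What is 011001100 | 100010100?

OR: 1 when either bit is 1
  011001100
| 100010100
-----------
  111011100
Decimal: 204 | 276 = 476



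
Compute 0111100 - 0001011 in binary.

Method 1 - Direct subtraction (column by column from the right: bit − bit − borrow-in; if negative, add 2 and borrow 1 from the next column):
borrow: 0000110
        0111100
-       0001011
---------------
        0110001

Method 2 - Add two's complement:
Two's complement of 0001011: invert → 1110100, add 1 → 1110101
  0111100
+ 1110101
---------
 10110001  (end carry out of the top bit = 1)
Discarding the end carry: 0110001
Decimal check:
  0111100 = 32 + 16 + 8 + 4 = 60
  0001011 = 8 + 2 + 1 = 11
  60 - 11 = 49, and 0110001 = 32 + 16 + 1 = 49 ✓



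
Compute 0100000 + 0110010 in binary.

Add column by column from the right: bit + bit + carry-in; write the sum mod 2, carry 1 when the sum is 2 or 3.
carry:  1000000
        0100000
+       0110010
---------------
       01010010
(the carry out of the leftmost column, 0, becomes the leading bit)
Decimal check:
  0100000 = 32
  0110010 = 32 + 16 + 2 = 50
  32 + 50 = 82, and 01010010 = 64 + 16 + 2 = 82 ✓



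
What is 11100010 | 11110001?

OR: 1 when either bit is 1
  11100010
| 11110001
----------
  11110011
Decimal: 226 | 241 = 243



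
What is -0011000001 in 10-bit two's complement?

Original: 0011000001
Step 1 - Invert all bits: 1100111110
Step 2 - Add 1: 1100111111
Verification: 0011000001 + 1100111111 = 10000000000; discarding the end carry (carry out of the top bit) leaves the 10-bit value 0000000000, as required for x + (-x)



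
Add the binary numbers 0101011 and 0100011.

Add column by column from the right: bit + bit + carry-in; write the sum mod 2, carry 1 when the sum is 2 or 3.
carry:  1000110
        0101011
+       0100011
---------------
       01001110
(the carry out of the leftmost column, 0, becomes the leading bit)
Decimal check:
  0101011 = 32 + 8 + 2 + 1 = 43
  0100011 = 32 + 2 + 1 = 35
  43 + 35 = 78, and 01001110 = 64 + 8 + 4 + 2 = 78 ✓



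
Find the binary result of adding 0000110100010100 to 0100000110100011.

Add column by column from the right: bit + bit + carry-in; write the sum mod 2, carry 1 when the sum is 2 or 3.
carry:  0000001000000000
        0000110100010100
+       0100000110100011
------------------------
       00100111010110111
(the carry out of the leftmost column, 0, becomes the leading bit)
Decimal check:
  0000110100010100 = 2048 + 1024 + 256 + 16 + 4 = 3348
  0100000110100011 = 16384 + 256 + 128 + 32 + 2 + 1 = 16803
  3348 + 16803 = 20151, and 00100111010110111 = 16384 + 2048 + 1024 + 512 + 128 + 32 + 16 + 4 + 2 + 1 = 20151 ✓



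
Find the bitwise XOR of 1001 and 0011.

XOR: 1 when bits differ
  1001
^ 0011
------
  1010
Decimal: 9 ^ 3 = 10



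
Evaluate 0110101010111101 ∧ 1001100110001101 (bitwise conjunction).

AND: 1 only when both bits are 1
  0110101010111101
& 1001100110001101
------------------
  0000100010001101
Decimal: 27325 & 39309 = 2189



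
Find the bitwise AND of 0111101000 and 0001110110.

AND: 1 only when both bits are 1
  0111101000
& 0001110110
------------
  0001100000
Decimal: 488 & 118 = 96



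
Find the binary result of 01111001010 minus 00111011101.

Method 1 - Direct subtraction (column by column from the right: bit − bit − borrow-in; if negative, add 2 and borrow 1 from the next column):
borrow: 01111111010
        01111001010
-       00111011101
-------------------
        00111101101

Method 2 - Add two's complement:
Two's complement of 00111011101: invert → 11000100010, add 1 → 11000100011
  01111001010
+ 11000100011
-------------
 100111101101  (end carry out of the top bit = 1)
Discarding the end carry: 00111101101
Decimal check:
  01111001010 = 512 + 256 + 128 + 64 + 8 + 2 = 970
  00111011101 = 256 + 128 + 64 + 16 + 8 + 4 + 1 = 477
  970 - 477 = 493, and 00111101101 = 256 + 128 + 64 + 32 + 8 + 4 + 1 = 493 ✓



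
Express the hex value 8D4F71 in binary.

Convert each hex digit to 4 bits:
  8 = 1000
  D = 1101
  4 = 0100
  F = 1111
  7 = 0111
  1 = 0001
Concatenate: 100011010100111101110001



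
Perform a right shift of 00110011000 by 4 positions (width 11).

Original: 00110011000 (decimal 408)
Shift right by 4 positions
Drop the 4 low bits; fill with zeros on the left
Result: 00000011001 (decimal 25)
Equivalent: 408 >> 4 = 408 ÷ 2^4 = 25



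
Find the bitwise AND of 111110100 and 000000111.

AND: 1 only when both bits are 1
  111110100
& 000000111
-----------
  000000100
Decimal: 500 & 7 = 4



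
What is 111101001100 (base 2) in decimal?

Sum of powers of 2 for each 1-bit:
2^2 + 2^3 + 2^6 + 2^8 + 2^9 + 2^10 + 2^11
= 4 + 8 + 64 + 256 + 512 + 1024 + 2048
= 3916



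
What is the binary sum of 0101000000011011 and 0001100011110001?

Add column by column from the right: bit + bit + carry-in; write the sum mod 2, carry 1 when the sum is 2 or 3.
carry:  0010000111100110
        0101000000011011
+       0001100011110001
------------------------
       00110100100001100
(the carry out of the leftmost column, 0, becomes the leading bit)
Decimal check:
  0101000000011011 = 16384 + 4096 + 16 + 8 + 2 + 1 = 20507
  0001100011110001 = 4096 + 2048 + 128 + 64 + 32 + 16 + 1 = 6385
  20507 + 6385 = 26892, and 00110100100001100 = 16384 + 8192 + 2048 + 256 + 8 + 4 = 26892 ✓



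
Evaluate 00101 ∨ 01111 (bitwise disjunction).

OR: 1 when either bit is 1
  00101
| 01111
-------
  01111
Decimal: 5 | 15 = 15



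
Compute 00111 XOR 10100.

XOR: 1 when bits differ
  00111
^ 10100
-------
  10011
Decimal: 7 ^ 20 = 19



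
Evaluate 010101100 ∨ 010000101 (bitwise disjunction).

OR: 1 when either bit is 1
  010101100
| 010000101
-----------
  010101101
Decimal: 172 | 133 = 173



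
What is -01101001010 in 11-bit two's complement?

Original: 01101001010
Step 1 - Invert all bits: 10010110101
Step 2 - Add 1: 10010110110
Verification: 01101001010 + 10010110110 = 100000000000; discarding the end carry (carry out of the top bit) leaves the 11-bit value 00000000000, as required for x + (-x)



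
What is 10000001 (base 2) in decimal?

Sum of powers of 2 for each 1-bit:
2^0 + 2^7
= 1 + 128
= 129



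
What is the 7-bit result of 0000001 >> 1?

Original: 0000001 (decimal 1)
Shift right by 1 position
Drop the 1 low bit; fill with zero on the left
Result: 0000000 (decimal 0)
Equivalent: 1 >> 1 = 1 ÷ 2^1 = 0



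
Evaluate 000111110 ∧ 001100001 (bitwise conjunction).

AND: 1 only when both bits are 1
  000111110
& 001100001
-----------
  000100000
Decimal: 62 & 97 = 32



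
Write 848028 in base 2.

Using repeated division by 2:
848028 ÷ 2 = 424014 remainder 0
424014 ÷ 2 = 212007 remainder 0
212007 ÷ 2 = 106003 remainder 1
106003 ÷ 2 = 53001 remainder 1
53001 ÷ 2 = 26500 remainder 1
26500 ÷ 2 = 13250 remainder 0
13250 ÷ 2 = 6625 remainder 0
6625 ÷ 2 = 3312 remainder 1
3312 ÷ 2 = 1656 remainder 0
1656 ÷ 2 = 828 remainder 0
828 ÷ 2 = 414 remainder 0
414 ÷ 2 = 207 remainder 0
207 ÷ 2 = 103 remainder 1
103 ÷ 2 = 51 remainder 1
51 ÷ 2 = 25 remainder 1
25 ÷ 2 = 12 remainder 1
12 ÷ 2 = 6 remainder 0
6 ÷ 2 = 3 remainder 0
3 ÷ 2 = 1 remainder 1
1 ÷ 2 = 0 remainder 1
Reading remainders bottom to top: 11001111000010011100



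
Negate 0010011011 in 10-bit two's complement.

Original: 0010011011
Step 1 - Invert all bits: 1101100100
Step 2 - Add 1: 1101100101
Verification: 0010011011 + 1101100101 = 10000000000; discarding the end carry (carry out of the top bit) leaves the 10-bit value 0000000000, as required for x + (-x)



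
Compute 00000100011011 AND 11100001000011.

AND: 1 only when both bits are 1
  00000100011011
& 11100001000011
----------------
  00000000000011
Decimal: 283 & 14403 = 3



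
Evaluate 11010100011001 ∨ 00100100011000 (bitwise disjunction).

OR: 1 when either bit is 1
  11010100011001
| 00100100011000
----------------
  11110100011001
Decimal: 13593 | 2328 = 15641



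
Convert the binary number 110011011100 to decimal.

Sum of powers of 2 for each 1-bit:
2^2 + 2^3 + 2^4 + 2^6 + 2^7 + 2^10 + 2^11
= 4 + 8 + 16 + 64 + 128 + 1024 + 2048
= 3292



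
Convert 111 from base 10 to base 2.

Using repeated division by 2:
111 ÷ 2 = 55 remainder 1
55 ÷ 2 = 27 remainder 1
27 ÷ 2 = 13 remainder 1
13 ÷ 2 = 6 remainder 1
6 ÷ 2 = 3 remainder 0
3 ÷ 2 = 1 remainder 1
1 ÷ 2 = 0 remainder 1
Reading remainders bottom to top: 1101111



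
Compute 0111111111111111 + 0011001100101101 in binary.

Add column by column from the right: bit + bit + carry-in; write the sum mod 2, carry 1 when the sum is 2 or 3.
carry:  1111111111111110
        0111111111111111
+       0011001100101101
------------------------
       01011001100101100
(the carry out of the leftmost column, 0, becomes the leading bit)
Decimal check:
  0111111111111111 = 16384 + 8192 + 4096 + 2048 + 1024 + 512 + 256 + 128 + 64 + 32 + 16 + 8 + 4 + 2 + 1 = 32767
  0011001100101101 = 8192 + 4096 + 512 + 256 + 32 + 8 + 4 + 1 = 13101
  32767 + 13101 = 45868, and 01011001100101100 = 32768 + 8192 + 4096 + 512 + 256 + 32 + 8 + 4 = 45868 ✓



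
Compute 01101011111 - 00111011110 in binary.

Method 1 - Direct subtraction (column by column from the right: bit − bit − borrow-in; if negative, add 2 and borrow 1 from the next column):
borrow: 01100000000
        01101011111
-       00111011110
-------------------
        00110000001

Method 2 - Add two's complement:
Two's complement of 00111011110: invert → 11000100001, add 1 → 11000100010
  01101011111
+ 11000100010
-------------
 100110000001  (end carry out of the top bit = 1)
Discarding the end carry: 00110000001
Decimal check:
  01101011111 = 512 + 256 + 64 + 16 + 8 + 4 + 2 + 1 = 863
  00111011110 = 256 + 128 + 64 + 16 + 8 + 4 + 2 = 478
  863 - 478 = 385, and 00110000001 = 256 + 128 + 1 = 385 ✓



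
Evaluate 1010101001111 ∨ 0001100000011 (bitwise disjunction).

OR: 1 when either bit is 1
  1010101001111
| 0001100000011
---------------
  1011101001111
Decimal: 5455 | 771 = 5967



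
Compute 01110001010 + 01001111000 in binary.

Add column by column from the right: bit + bit + carry-in; write the sum mod 2, carry 1 when the sum is 2 or 3.
carry:  11111110000
        01110001010
+       01001111000
-------------------
       011000000010
(the carry out of the leftmost column, 0, becomes the leading bit)
Decimal check:
  01110001010 = 512 + 256 + 128 + 8 + 2 = 906
  01001111000 = 512 + 64 + 32 + 16 + 8 = 632
  906 + 632 = 1538, and 011000000010 = 1024 + 512 + 2 = 1538 ✓



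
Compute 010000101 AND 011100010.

AND: 1 only when both bits are 1
  010000101
& 011100010
-----------
  010000000
Decimal: 133 & 226 = 128



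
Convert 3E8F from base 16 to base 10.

Expand by place value (powers of 16):
Digit values: E = 14, F = 15
3E8F = 3 × 16^3 + 14 × 16^2 + 8 × 16^1 + 15 × 16^0
= 3 × 4096 + 14 × 256 + 8 × 16 + 15 × 1
= 12288 + 3584 + 128 + 15
= 16015



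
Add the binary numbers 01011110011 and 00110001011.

Add column by column from the right: bit + bit + carry-in; write the sum mod 2, carry 1 when the sum is 2 or 3.
carry:  11100000110
        01011110011
+       00110001011
-------------------
       010001111110
(the carry out of the leftmost column, 0, becomes the leading bit)
Decimal check:
  01011110011 = 512 + 128 + 64 + 32 + 16 + 2 + 1 = 755
  00110001011 = 256 + 128 + 8 + 2 + 1 = 395
  755 + 395 = 1150, and 010001111110 = 1024 + 64 + 32 + 16 + 8 + 4 + 2 = 1150 ✓



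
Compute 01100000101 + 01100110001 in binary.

Add column by column from the right: bit + bit + carry-in; write the sum mod 2, carry 1 when the sum is 2 or 3.
carry:  11000000010
        01100000101
+       01100110001
-------------------
       011000110110
(the carry out of the leftmost column, 0, becomes the leading bit)
Decimal check:
  01100000101 = 512 + 256 + 4 + 1 = 773
  01100110001 = 512 + 256 + 32 + 16 + 1 = 817
  773 + 817 = 1590, and 011000110110 = 1024 + 512 + 32 + 16 + 4 + 2 = 1590 ✓



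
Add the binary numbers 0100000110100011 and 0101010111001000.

Add column by column from the right: bit + bit + carry-in; write the sum mod 2, carry 1 when the sum is 2 or 3.
carry:  1000001100000000
        0100000110100011
+       0101010111001000
------------------------
       01001011101101011
(the carry out of the leftmost column, 0, becomes the leading bit)
Decimal check:
  0100000110100011 = 16384 + 256 + 128 + 32 + 2 + 1 = 16803
  0101010111001000 = 16384 + 4096 + 1024 + 256 + 128 + 64 + 8 = 21960
  16803 + 21960 = 38763, and 01001011101101011 = 32768 + 4096 + 1024 + 512 + 256 + 64 + 32 + 8 + 2 + 1 = 38763 ✓



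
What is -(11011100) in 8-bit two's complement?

Original (sign bit 1, negative): 11011100
Step 1 - Invert all bits: 00100011
Step 2 - Add 1: 00100100
Verification: 11011100 + 00100100 = 100000000; discarding the end carry (carry out of the top bit) leaves the 8-bit value 00000000, as required for x + (-x)



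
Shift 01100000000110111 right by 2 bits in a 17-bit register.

Original: 01100000000110111 (decimal 49207)
Shift right by 2 positions
Drop the 2 low bits; fill with zeros on the left
Result: 00011000000001101 (decimal 12301)
Equivalent: 49207 >> 2 = 49207 ÷ 2^2 = 12301



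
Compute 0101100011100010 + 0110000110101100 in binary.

Add column by column from the right: bit + bit + carry-in; write the sum mod 2, carry 1 when the sum is 2 or 3.
carry:  1000001111000000
        0101100011100010
+       0110000110101100
------------------------
       01011101010001110
(the carry out of the leftmost column, 0, becomes the leading bit)
Decimal check:
  0101100011100010 = 16384 + 4096 + 2048 + 128 + 64 + 32 + 2 = 22754
  0110000110101100 = 16384 + 8192 + 256 + 128 + 32 + 8 + 4 = 25004
  22754 + 25004 = 47758, and 01011101010001110 = 32768 + 8192 + 4096 + 2048 + 512 + 128 + 8 + 4 + 2 = 47758 ✓



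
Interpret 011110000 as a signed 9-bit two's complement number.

Binary: 011110000
Sign bit: 0 (non-negative)
Read directly as an unsigned value:
011110000 = 128 + 64 + 32 + 16 = 240
Value: 240



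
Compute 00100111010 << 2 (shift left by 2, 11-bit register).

Original: 00100111010 (decimal 314)
Shift left by 2 positions
Append 2 zeros on the right
Result: 10011101000 (decimal 1256)
Equivalent: 314 << 2 = 314 × 2^2 = 1256



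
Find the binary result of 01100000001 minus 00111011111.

Method 1 - Direct subtraction (column by column from the right: bit − bit − borrow-in; if negative, add 2 and borrow 1 from the next column):
borrow: 01111111100
        01100000001
-       00111011111
-------------------
        00100100010

Method 2 - Add two's complement:
Two's complement of 00111011111: invert → 11000100000, add 1 → 11000100001
  01100000001
+ 11000100001
-------------
 100100100010  (end carry out of the top bit = 1)
Discarding the end carry: 00100100010
Decimal check:
  01100000001 = 512 + 256 + 1 = 769
  00111011111 = 256 + 128 + 64 + 16 + 8 + 4 + 2 + 1 = 479
  769 - 479 = 290, and 00100100010 = 256 + 32 + 2 = 290 ✓



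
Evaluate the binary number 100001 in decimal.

Sum of powers of 2 for each 1-bit:
2^0 + 2^5
= 1 + 32
= 33



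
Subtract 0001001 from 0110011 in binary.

Method 1 - Direct subtraction (column by column from the right: bit − bit − borrow-in; if negative, add 2 and borrow 1 from the next column):
borrow: 0010000
        0110011
-       0001001
---------------
        0101010

Method 2 - Add two's complement:
Two's complement of 0001001: invert → 1110110, add 1 → 1110111
  0110011
+ 1110111
---------
 10101010  (end carry out of the top bit = 1)
Discarding the end carry: 0101010
Decimal check:
  0110011 = 32 + 16 + 2 + 1 = 51
  0001001 = 8 + 1 = 9
  51 - 9 = 42, and 0101010 = 32 + 8 + 2 = 42 ✓



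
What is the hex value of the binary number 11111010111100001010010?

Group into 4-bit nibbles from right:
  0111 = 7
  1101 = D
  0111 = 7
  1000 = 8
  0101 = 5
  0010 = 2
Result: 7D7852



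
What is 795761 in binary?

Using repeated division by 2:
795761 ÷ 2 = 397880 remainder 1
397880 ÷ 2 = 198940 remainder 0
198940 ÷ 2 = 99470 remainder 0
99470 ÷ 2 = 49735 remainder 0
49735 ÷ 2 = 24867 remainder 1
24867 ÷ 2 = 12433 remainder 1
12433 ÷ 2 = 6216 remainder 1
6216 ÷ 2 = 3108 remainder 0
3108 ÷ 2 = 1554 remainder 0
1554 ÷ 2 = 777 remainder 0
777 ÷ 2 = 388 remainder 1
388 ÷ 2 = 194 remainder 0
194 ÷ 2 = 97 remainder 0
97 ÷ 2 = 48 remainder 1
48 ÷ 2 = 24 remainder 0
24 ÷ 2 = 12 remainder 0
12 ÷ 2 = 6 remainder 0
6 ÷ 2 = 3 remainder 0
3 ÷ 2 = 1 remainder 1
1 ÷ 2 = 0 remainder 1
Reading remainders bottom to top: 11000010010001110001



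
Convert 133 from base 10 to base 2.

Using repeated division by 2:
133 ÷ 2 = 66 remainder 1
66 ÷ 2 = 33 remainder 0
33 ÷ 2 = 16 remainder 1
16 ÷ 2 = 8 remainder 0
8 ÷ 2 = 4 remainder 0
4 ÷ 2 = 2 remainder 0
2 ÷ 2 = 1 remainder 0
1 ÷ 2 = 0 remainder 1
Reading remainders bottom to top: 10000101



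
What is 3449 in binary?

Using repeated division by 2:
3449 ÷ 2 = 1724 remainder 1
1724 ÷ 2 = 862 remainder 0
862 ÷ 2 = 431 remainder 0
431 ÷ 2 = 215 remainder 1
215 ÷ 2 = 107 remainder 1
107 ÷ 2 = 53 remainder 1
53 ÷ 2 = 26 remainder 1
26 ÷ 2 = 13 remainder 0
13 ÷ 2 = 6 remainder 1
6 ÷ 2 = 3 remainder 0
3 ÷ 2 = 1 remainder 1
1 ÷ 2 = 0 remainder 1
Reading remainders bottom to top: 110101111001



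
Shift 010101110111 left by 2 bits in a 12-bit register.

Original: 010101110111 (decimal 1399)
Shift left by 2 positions
Append 2 zeros on the right and drop the 2 high bits that overflow the 12-bit width
Result: 010111011100 (decimal 1500)
Equivalent: 1399 << 2 = 1399 × 2^2 = 5596, truncated to 12 bits = 1500



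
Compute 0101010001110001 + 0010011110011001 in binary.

Add column by column from the right: bit + bit + carry-in; write the sum mod 2, carry 1 when the sum is 2 or 3.
carry:  0000111111100010
        0101010001110001
+       0010011110011001
------------------------
       00111110000001010
(the carry out of the leftmost column, 0, becomes the leading bit)
Decimal check:
  0101010001110001 = 16384 + 4096 + 1024 + 64 + 32 + 16 + 1 = 21617
  0010011110011001 = 8192 + 1024 + 512 + 256 + 128 + 16 + 8 + 1 = 10137
  21617 + 10137 = 31754, and 00111110000001010 = 16384 + 8192 + 4096 + 2048 + 1024 + 8 + 2 = 31754 ✓



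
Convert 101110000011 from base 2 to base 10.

Sum of powers of 2 for each 1-bit:
2^0 + 2^1 + 2^7 + 2^8 + 2^9 + 2^11
= 1 + 2 + 128 + 256 + 512 + 2048
= 2947



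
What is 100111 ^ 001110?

XOR: 1 when bits differ
  100111
^ 001110
--------
  101001
Decimal: 39 ^ 14 = 41



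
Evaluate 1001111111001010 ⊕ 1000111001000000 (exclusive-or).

XOR: 1 when bits differ
  1001111111001010
^ 1000111001000000
------------------
  0001000110001010
Decimal: 40906 ^ 36416 = 4490



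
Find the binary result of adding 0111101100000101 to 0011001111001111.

Add column by column from the right: bit + bit + carry-in; write the sum mod 2, carry 1 when the sum is 2 or 3.
carry:  1110011000011110
        0111101100000101
+       0011001111001111
------------------------
       01010111011010100
(the carry out of the leftmost column, 0, becomes the leading bit)
Decimal check:
  0111101100000101 = 16384 + 8192 + 4096 + 2048 + 512 + 256 + 4 + 1 = 31493
  0011001111001111 = 8192 + 4096 + 512 + 256 + 128 + 64 + 8 + 4 + 2 + 1 = 13263
  31493 + 13263 = 44756, and 01010111011010100 = 32768 + 8192 + 2048 + 1024 + 512 + 128 + 64 + 16 + 4 = 44756 ✓



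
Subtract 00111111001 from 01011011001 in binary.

Method 1 - Direct subtraction (column by column from the right: bit − bit − borrow-in; if negative, add 2 and borrow 1 from the next column):
borrow: 01111000000
        01011011001
-       00111111001
-------------------
        00011100000

Method 2 - Add two's complement:
Two's complement of 00111111001: invert → 11000000110, add 1 → 11000000111
  01011011001
+ 11000000111
-------------
 100011100000  (end carry out of the top bit = 1)
Discarding the end carry: 00011100000
Decimal check:
  01011011001 = 512 + 128 + 64 + 16 + 8 + 1 = 729
  00111111001 = 256 + 128 + 64 + 32 + 16 + 8 + 1 = 505
  729 - 505 = 224, and 00011100000 = 128 + 64 + 32 = 224 ✓



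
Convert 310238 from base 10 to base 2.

Using repeated division by 2:
310238 ÷ 2 = 155119 remainder 0
155119 ÷ 2 = 77559 remainder 1
77559 ÷ 2 = 38779 remainder 1
38779 ÷ 2 = 19389 remainder 1
19389 ÷ 2 = 9694 remainder 1
9694 ÷ 2 = 4847 remainder 0
4847 ÷ 2 = 2423 remainder 1
2423 ÷ 2 = 1211 remainder 1
1211 ÷ 2 = 605 remainder 1
605 ÷ 2 = 302 remainder 1
302 ÷ 2 = 151 remainder 0
151 ÷ 2 = 75 remainder 1
75 ÷ 2 = 37 remainder 1
37 ÷ 2 = 18 remainder 1
18 ÷ 2 = 9 remainder 0
9 ÷ 2 = 4 remainder 1
4 ÷ 2 = 2 remainder 0
2 ÷ 2 = 1 remainder 0
1 ÷ 2 = 0 remainder 1
Reading remainders bottom to top: 1001011101111011110



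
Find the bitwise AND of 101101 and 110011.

AND: 1 only when both bits are 1
  101101
& 110011
--------
  100001
Decimal: 45 & 51 = 33



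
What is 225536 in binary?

Using repeated division by 2:
225536 ÷ 2 = 112768 remainder 0
112768 ÷ 2 = 56384 remainder 0
56384 ÷ 2 = 28192 remainder 0
28192 ÷ 2 = 14096 remainder 0
14096 ÷ 2 = 7048 remainder 0
7048 ÷ 2 = 3524 remainder 0
3524 ÷ 2 = 1762 remainder 0
1762 ÷ 2 = 881 remainder 0
881 ÷ 2 = 440 remainder 1
440 ÷ 2 = 220 remainder 0
220 ÷ 2 = 110 remainder 0
110 ÷ 2 = 55 remainder 0
55 ÷ 2 = 27 remainder 1
27 ÷ 2 = 13 remainder 1
13 ÷ 2 = 6 remainder 1
6 ÷ 2 = 3 remainder 0
3 ÷ 2 = 1 remainder 1
1 ÷ 2 = 0 remainder 1
Reading remainders bottom to top: 110111000100000000



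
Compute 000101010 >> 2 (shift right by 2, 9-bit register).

Original: 000101010 (decimal 42)
Shift right by 2 positions
Drop the 2 low bits; fill with zeros on the left
Result: 000001010 (decimal 10)
Equivalent: 42 >> 2 = 42 ÷ 2^2 = 10



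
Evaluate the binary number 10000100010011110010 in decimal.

Sum of powers of 2 for each 1-bit:
2^1 + 2^4 + 2^5 + 2^6 + 2^7 + 2^10 + 2^14 + 2^19
= 2 + 16 + 32 + 64 + 128 + 1024 + 16384 + 524288
= 541938



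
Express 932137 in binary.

Using repeated division by 2:
932137 ÷ 2 = 466068 remainder 1
466068 ÷ 2 = 233034 remainder 0
233034 ÷ 2 = 116517 remainder 0
116517 ÷ 2 = 58258 remainder 1
58258 ÷ 2 = 29129 remainder 0
29129 ÷ 2 = 14564 remainder 1
14564 ÷ 2 = 7282 remainder 0
7282 ÷ 2 = 3641 remainder 0
3641 ÷ 2 = 1820 remainder 1
1820 ÷ 2 = 910 remainder 0
910 ÷ 2 = 455 remainder 0
455 ÷ 2 = 227 remainder 1
227 ÷ 2 = 113 remainder 1
113 ÷ 2 = 56 remainder 1
56 ÷ 2 = 28 remainder 0
28 ÷ 2 = 14 remainder 0
14 ÷ 2 = 7 remainder 0
7 ÷ 2 = 3 remainder 1
3 ÷ 2 = 1 remainder 1
1 ÷ 2 = 0 remainder 1
Reading remainders bottom to top: 11100011100100101001



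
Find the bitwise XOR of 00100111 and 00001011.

XOR: 1 when bits differ
  00100111
^ 00001011
----------
  00101100
Decimal: 39 ^ 11 = 44



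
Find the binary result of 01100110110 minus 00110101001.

Method 1 - Direct subtraction (column by column from the right: bit − bit − borrow-in; if negative, add 2 and borrow 1 from the next column):
borrow: 01100010010
        01100110110
-       00110101001
-------------------
        00110001101

Method 2 - Add two's complement:
Two's complement of 00110101001: invert → 11001010110, add 1 → 11001010111
  01100110110
+ 11001010111
-------------
 100110001101  (end carry out of the top bit = 1)
Discarding the end carry: 00110001101
Decimal check:
  01100110110 = 512 + 256 + 32 + 16 + 4 + 2 = 822
  00110101001 = 256 + 128 + 32 + 8 + 1 = 425
  822 - 425 = 397, and 00110001101 = 256 + 128 + 8 + 4 + 1 = 397 ✓



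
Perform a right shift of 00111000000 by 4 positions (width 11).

Original: 00111000000 (decimal 448)
Shift right by 4 positions
Drop the 4 low bits; fill with zeros on the left
Result: 00000011100 (decimal 28)
Equivalent: 448 >> 4 = 448 ÷ 2^4 = 28



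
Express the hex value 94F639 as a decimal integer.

Expand by place value (powers of 16):
Digit values: F = 15
94F639 = 9 × 16^5 + 4 × 16^4 + 15 × 16^3 + 6 × 16^2 + 3 × 16^1 + 9 × 16^0
= 9 × 1048576 + 4 × 65536 + 15 × 4096 + 6 × 256 + 3 × 16 + 9 × 1
= 9437184 + 262144 + 61440 + 1536 + 48 + 9
= 9762361



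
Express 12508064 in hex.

Using repeated division by 16 (digits 10–15 are A–F):
12508064 ÷ 16 = 781754 remainder 0
781754 ÷ 16 = 48859 remainder 10 (A)
48859 ÷ 16 = 3053 remainder 11 (B)
3053 ÷ 16 = 190 remainder 13 (D)
190 ÷ 16 = 11 remainder 14 (E)
11 ÷ 16 = 0 remainder 11 (B)
Reading remainders bottom to top: BEDBA0



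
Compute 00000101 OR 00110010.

OR: 1 when either bit is 1
  00000101
| 00110010
----------
  00110111
Decimal: 5 | 50 = 55



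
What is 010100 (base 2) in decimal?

Sum of powers of 2 for each 1-bit:
2^2 + 2^4
= 4 + 16
= 20



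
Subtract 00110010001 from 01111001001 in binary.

Method 1 - Direct subtraction (column by column from the right: bit − bit − borrow-in; if negative, add 2 and borrow 1 from the next column):
borrow: 00001100000
        01111001001
-       00110010001
-------------------
        01000111000

Method 2 - Add two's complement:
Two's complement of 00110010001: invert → 11001101110, add 1 → 11001101111
  01111001001
+ 11001101111
-------------
 101000111000  (end carry out of the top bit = 1)
Discarding the end carry: 01000111000
Decimal check:
  01111001001 = 512 + 256 + 128 + 64 + 8 + 1 = 969
  00110010001 = 256 + 128 + 16 + 1 = 401
  969 - 401 = 568, and 01000111000 = 512 + 32 + 16 + 8 = 568 ✓



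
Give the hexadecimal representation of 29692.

Using repeated division by 16 (digits 10–15 are A–F):
29692 ÷ 16 = 1855 remainder 12 (C)
1855 ÷ 16 = 115 remainder 15 (F)
115 ÷ 16 = 7 remainder 3
7 ÷ 16 = 0 remainder 7
Reading remainders bottom to top: 73FC



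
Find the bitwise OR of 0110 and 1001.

OR: 1 when either bit is 1
  0110
| 1001
------
  1111
Decimal: 6 | 9 = 15



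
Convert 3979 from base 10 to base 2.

Using repeated division by 2:
3979 ÷ 2 = 1989 remainder 1
1989 ÷ 2 = 994 remainder 1
994 ÷ 2 = 497 remainder 0
497 ÷ 2 = 248 remainder 1
248 ÷ 2 = 124 remainder 0
124 ÷ 2 = 62 remainder 0
62 ÷ 2 = 31 remainder 0
31 ÷ 2 = 15 remainder 1
15 ÷ 2 = 7 remainder 1
7 ÷ 2 = 3 remainder 1
3 ÷ 2 = 1 remainder 1
1 ÷ 2 = 0 remainder 1
Reading remainders bottom to top: 111110001011



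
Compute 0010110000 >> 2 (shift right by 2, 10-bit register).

Original: 0010110000 (decimal 176)
Shift right by 2 positions
Drop the 2 low bits; fill with zeros on the left
Result: 0000101100 (decimal 44)
Equivalent: 176 >> 2 = 176 ÷ 2^2 = 44



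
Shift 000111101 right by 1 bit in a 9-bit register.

Original: 000111101 (decimal 61)
Shift right by 1 position
Drop the 1 low bit; fill with zero on the left
Result: 000011110 (decimal 30)
Equivalent: 61 >> 1 = 61 ÷ 2^1 = 30



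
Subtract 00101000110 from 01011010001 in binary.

Method 1 - Direct subtraction (column by column from the right: bit − bit − borrow-in; if negative, add 2 and borrow 1 from the next column):
borrow: 01000011100
        01011010001
-       00101000110
-------------------
        00110001011

Method 2 - Add two's complement:
Two's complement of 00101000110: invert → 11010111001, add 1 → 11010111010
  01011010001
+ 11010111010
-------------
 100110001011  (end carry out of the top bit = 1)
Discarding the end carry: 00110001011
Decimal check:
  01011010001 = 512 + 128 + 64 + 16 + 1 = 721
  00101000110 = 256 + 64 + 4 + 2 = 326
  721 - 326 = 395, and 00110001011 = 256 + 128 + 8 + 2 + 1 = 395 ✓



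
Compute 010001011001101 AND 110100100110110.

AND: 1 only when both bits are 1
  010001011001101
& 110100100110110
-----------------
  010000000000100
Decimal: 8909 & 26934 = 8196



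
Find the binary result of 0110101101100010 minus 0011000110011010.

Method 1 - Direct subtraction (column by column from the right: bit − bit − borrow-in; if negative, add 2 and borrow 1 from the next column):
borrow: 0110001100110000
        0110101101100010
-       0011000110011010
------------------------
        0011100111001000

Method 2 - Add two's complement:
Two's complement of 0011000110011010: invert → 1100111001100101, add 1 → 1100111001100110
  0110101101100010
+ 1100111001100110
------------------
 10011100111001000  (end carry out of the top bit = 1)
Discarding the end carry: 0011100111001000
Decimal check:
  0110101101100010 = 16384 + 8192 + 2048 + 512 + 256 + 64 + 32 + 2 = 27490
  0011000110011010 = 8192 + 4096 + 256 + 128 + 16 + 8 + 2 = 12698
  27490 - 12698 = 14792, and 0011100111001000 = 8192 + 4096 + 2048 + 256 + 128 + 64 + 8 = 14792 ✓



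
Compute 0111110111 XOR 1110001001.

XOR: 1 when bits differ
  0111110111
^ 1110001001
------------
  1001111110
Decimal: 503 ^ 905 = 638



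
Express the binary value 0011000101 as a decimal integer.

Sum of powers of 2 for each 1-bit:
2^0 + 2^2 + 2^6 + 2^7
= 1 + 4 + 64 + 128
= 197



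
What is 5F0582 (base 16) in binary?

Convert each hex digit to 4 bits:
  5 = 0101
  F = 1111
  0 = 0000
  5 = 0101
  8 = 1000
  2 = 0010
Concatenate: 010111110000010110000010



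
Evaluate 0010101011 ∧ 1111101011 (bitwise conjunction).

AND: 1 only when both bits are 1
  0010101011
& 1111101011
------------
  0010101011
Decimal: 171 & 1003 = 171



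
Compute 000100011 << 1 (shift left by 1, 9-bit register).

Original: 000100011 (decimal 35)
Shift left by 1 position
Append 1 zero on the right
Result: 001000110 (decimal 70)
Equivalent: 35 << 1 = 35 × 2^1 = 70



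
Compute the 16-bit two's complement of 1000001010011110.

Original (sign bit 1, negative): 1000001010011110
Step 1 - Invert all bits: 0111110101100001
Step 2 - Add 1: 0111110101100010
Verification: 1000001010011110 + 0111110101100010 = 10000000000000000; discarding the end carry (carry out of the top bit) leaves the 16-bit value 0000000000000000, as required for x + (-x)



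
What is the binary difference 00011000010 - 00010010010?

Method 1 - Direct subtraction (column by column from the right: bit − bit − borrow-in; if negative, add 2 and borrow 1 from the next column):
borrow: 00001100000
        00011000010
-       00010010010
-------------------
        00000110000

Method 2 - Add two's complement:
Two's complement of 00010010010: invert → 11101101101, add 1 → 11101101110
  00011000010
+ 11101101110
-------------
 100000110000  (end carry out of the top bit = 1)
Discarding the end carry: 00000110000
Decimal check:
  00011000010 = 128 + 64 + 2 = 194
  00010010010 = 128 + 16 + 2 = 146
  194 - 146 = 48, and 00000110000 = 32 + 16 = 48 ✓



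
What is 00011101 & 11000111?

AND: 1 only when both bits are 1
  00011101
& 11000111
----------
  00000101
Decimal: 29 & 199 = 5



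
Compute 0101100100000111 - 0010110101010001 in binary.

Method 1 - Direct subtraction (column by column from the right: bit − bit − borrow-in; if negative, add 2 and borrow 1 from the next column):
borrow: 0101111111100000
        0101100100000111
-       0010110101010001
------------------------
        0010101110110110

Method 2 - Add two's complement:
Two's complement of 0010110101010001: invert → 1101001010101110, add 1 → 1101001010101111
  0101100100000111
+ 1101001010101111
------------------
 10010101110110110  (end carry out of the top bit = 1)
Discarding the end carry: 0010101110110110
Decimal check:
  0101100100000111 = 16384 + 4096 + 2048 + 256 + 4 + 2 + 1 = 22791
  0010110101010001 = 8192 + 2048 + 1024 + 256 + 64 + 16 + 1 = 11601
  22791 - 11601 = 11190, and 0010101110110110 = 8192 + 2048 + 512 + 256 + 128 + 32 + 16 + 4 + 2 = 11190 ✓



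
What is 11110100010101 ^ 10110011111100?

XOR: 1 when bits differ
  11110100010101
^ 10110011111100
----------------
  01000111101001
Decimal: 15637 ^ 11516 = 4585



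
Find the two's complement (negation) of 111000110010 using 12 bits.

Original (sign bit 1, negative): 111000110010
Step 1 - Invert all bits: 000111001101
Step 2 - Add 1: 000111001110
Verification: 111000110010 + 000111001110 = 1000000000000; discarding the end carry (carry out of the top bit) leaves the 12-bit value 000000000000, as required for x + (-x)



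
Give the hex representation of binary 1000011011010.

Group into 4-bit nibbles from right:
  0001 = 1
  0000 = 0
  1101 = D
  1010 = A
Result: 10DA



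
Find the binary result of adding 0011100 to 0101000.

Add column by column from the right: bit + bit + carry-in; write the sum mod 2, carry 1 when the sum is 2 or 3.
carry:  1110000
        0011100
+       0101000
---------------
       01000100
(the carry out of the leftmost column, 0, becomes the leading bit)
Decimal check:
  0011100 = 16 + 8 + 4 = 28
  0101000 = 32 + 8 = 40
  28 + 40 = 68, and 01000100 = 64 + 4 = 68 ✓



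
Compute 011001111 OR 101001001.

OR: 1 when either bit is 1
  011001111
| 101001001
-----------
  111001111
Decimal: 207 | 329 = 463



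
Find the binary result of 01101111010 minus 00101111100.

Method 1 - Direct subtraction (column by column from the right: bit − bit − borrow-in; if negative, add 2 and borrow 1 from the next column):
borrow: 01111111000
        01101111010
-       00101111100
-------------------
        00111111110

Method 2 - Add two's complement:
Two's complement of 00101111100: invert → 11010000011, add 1 → 11010000100
  01101111010
+ 11010000100
-------------
 100111111110  (end carry out of the top bit = 1)
Discarding the end carry: 00111111110
Decimal check:
  01101111010 = 512 + 256 + 64 + 32 + 16 + 8 + 2 = 890
  00101111100 = 256 + 64 + 32 + 16 + 8 + 4 = 380
  890 - 380 = 510, and 00111111110 = 256 + 128 + 64 + 32 + 16 + 8 + 4 + 2 = 510 ✓



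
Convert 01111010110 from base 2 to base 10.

Sum of powers of 2 for each 1-bit:
2^1 + 2^2 + 2^4 + 2^6 + 2^7 + 2^8 + 2^9
= 2 + 4 + 16 + 64 + 128 + 256 + 512
= 982



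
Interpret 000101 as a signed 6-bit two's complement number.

Binary: 000101
Sign bit: 0 (non-negative)
Read directly as an unsigned value:
000101 = 4 + 1 = 5
Value: 5



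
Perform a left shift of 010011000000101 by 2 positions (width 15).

Original: 010011000000101 (decimal 9733)
Shift left by 2 positions
Append 2 zeros on the right and drop the 2 high bits that overflow the 15-bit width
Result: 001100000010100 (decimal 6164)
Equivalent: 9733 << 2 = 9733 × 2^2 = 38932, truncated to 15 bits = 6164



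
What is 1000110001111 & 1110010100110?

AND: 1 only when both bits are 1
  1000110001111
& 1110010100110
---------------
  1000010000110
Decimal: 4495 & 7334 = 4230



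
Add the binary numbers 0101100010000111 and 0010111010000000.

Add column by column from the right: bit + bit + carry-in; write the sum mod 2, carry 1 when the sum is 2 or 3.
carry:  1111000100000000
        0101100010000111
+       0010111010000000
------------------------
       01000011100000111
(the carry out of the leftmost column, 0, becomes the leading bit)
Decimal check:
  0101100010000111 = 16384 + 4096 + 2048 + 128 + 4 + 2 + 1 = 22663
  0010111010000000 = 8192 + 2048 + 1024 + 512 + 128 = 11904
  22663 + 11904 = 34567, and 01000011100000111 = 32768 + 1024 + 512 + 256 + 4 + 2 + 1 = 34567 ✓

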